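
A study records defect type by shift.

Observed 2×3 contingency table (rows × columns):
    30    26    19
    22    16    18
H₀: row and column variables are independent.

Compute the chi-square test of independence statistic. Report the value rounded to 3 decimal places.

Row totals [75, 56], col totals [52, 42, 37], n=131
χ² = (30−29.77)²/29.77 + (26−24.05)²/24.05 + (19−21.18)²/21.18 + (22−22.23)²/22.23 + (16−17.95)²/17.95 + (18−15.82)²/15.82 = 0.9020
df = 2

test statistic = 0.902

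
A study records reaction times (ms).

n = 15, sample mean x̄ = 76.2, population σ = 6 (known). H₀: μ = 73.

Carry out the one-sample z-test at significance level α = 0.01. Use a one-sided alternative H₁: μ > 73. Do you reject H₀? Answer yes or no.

SE = σ/√n = 6/√15 = 1.5492
z = (x̄−μ₀)/SE = (76.2−73)/1.5492 = 2.0656
p-value (one-sided, H₁ greater) = 0.01943
At α=0.01: p ≥ α → fail to reject H₀

reject H₀: no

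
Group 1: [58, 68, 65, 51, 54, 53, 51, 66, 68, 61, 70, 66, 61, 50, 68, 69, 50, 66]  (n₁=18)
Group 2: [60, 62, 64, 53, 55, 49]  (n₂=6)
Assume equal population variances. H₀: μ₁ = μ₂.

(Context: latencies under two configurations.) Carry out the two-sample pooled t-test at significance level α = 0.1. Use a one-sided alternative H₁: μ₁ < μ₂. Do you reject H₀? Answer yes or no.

reject H₀: no

x̄₁=60.833, s₁=7.462, n₁=18
x̄₂=57.167, s₂=5.776, n₂=6
s_p² = [17·7.462² + 5·5.776²]/22 = 50.6061
SE = √(s_p²·(1/18+1/6)) = 3.3535
t = (60.833−57.167)/3.3535 = 1.0934
df = 22
p-value (one-sided, H₁ less) = 0.85698
At α=0.1: p ≥ α → fail to reject H₀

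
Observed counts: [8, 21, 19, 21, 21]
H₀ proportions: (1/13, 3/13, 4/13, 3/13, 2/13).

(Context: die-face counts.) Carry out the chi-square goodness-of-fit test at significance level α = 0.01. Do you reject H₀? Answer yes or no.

reject H₀: no

n = 90; E_i = n·p_i = [6.92, 20.77, 27.69, 20.77, 13.85]
χ² = (8−6.92)²/6.92 + (21−20.77)²/20.77 + (19−27.69)²/27.69 + (21−20.77)²/20.77 + (21−13.85)²/13.85 = 6.5972
df = 4
p-value (upper-tail) = 0.15877
At α=0.01: p ≥ α → fail to reject H₀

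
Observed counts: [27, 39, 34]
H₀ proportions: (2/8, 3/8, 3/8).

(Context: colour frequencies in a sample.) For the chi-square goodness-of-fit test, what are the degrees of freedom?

df = k − 1 = 3 − 1 = 2

degrees of freedom = 2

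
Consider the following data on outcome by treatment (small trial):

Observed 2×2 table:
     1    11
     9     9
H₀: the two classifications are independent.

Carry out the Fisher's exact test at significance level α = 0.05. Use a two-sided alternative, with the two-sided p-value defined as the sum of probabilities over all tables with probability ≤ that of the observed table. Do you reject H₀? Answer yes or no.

reject H₀: yes

Margins: r₁=12, r₂=18, c₁=10, c₂=20, n=30
p_obs = C(12,1)·C(18,9)/C(30,10); sum pmf over tables with pmf ≤ p_obs
p-value (two-sided) = 0.02353
At α=0.05: p < α → reject H₀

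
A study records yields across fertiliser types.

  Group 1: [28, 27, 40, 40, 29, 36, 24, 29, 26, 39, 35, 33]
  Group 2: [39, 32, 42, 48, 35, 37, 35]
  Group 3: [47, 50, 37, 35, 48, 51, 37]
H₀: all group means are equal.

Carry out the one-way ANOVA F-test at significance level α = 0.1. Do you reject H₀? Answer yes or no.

reject H₀: yes

Group means [32.17, 38.29, 43.57], grand mean 36.885
SSB = Σnᵢ(x̄ᵢ−x̄)² = 593.844; SSW = ΣΣ(x−x̄ᵢ)² = 820.810
MSB = 593.844/2 = 296.9222; MSW = 820.810/23 = 35.6874
F = MSB/MSW = 8.3201
df = (2, 23)
p-value (upper-tail) = 0.00191
At α=0.1: p < α → reject H₀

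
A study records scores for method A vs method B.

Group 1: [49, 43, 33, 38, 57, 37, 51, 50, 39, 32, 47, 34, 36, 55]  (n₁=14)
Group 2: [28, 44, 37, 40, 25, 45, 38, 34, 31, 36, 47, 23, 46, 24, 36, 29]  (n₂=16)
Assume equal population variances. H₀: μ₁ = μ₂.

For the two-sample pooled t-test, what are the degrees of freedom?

degrees of freedom = 28

df = n₁ + n₂ − 2 = 14 + 16 − 2 = 28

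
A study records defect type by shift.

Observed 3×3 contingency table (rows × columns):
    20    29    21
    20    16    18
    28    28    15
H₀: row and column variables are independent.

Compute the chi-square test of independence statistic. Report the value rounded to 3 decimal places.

Row totals [70, 54, 71], col totals [68, 73, 54], n=195
χ² = (20−24.41)²/24.41 + (29−26.21)²/26.21 + (21−19.38)²/19.38 + (20−18.83)²/18.83 + (16−20.22)²/20.22 + (18−14.95)²/14.95 + (28−24.76)²/24.76 + (28−26.58)²/26.58 + (15−19.66)²/19.66 = 4.4070
df = 4

test statistic = 4.407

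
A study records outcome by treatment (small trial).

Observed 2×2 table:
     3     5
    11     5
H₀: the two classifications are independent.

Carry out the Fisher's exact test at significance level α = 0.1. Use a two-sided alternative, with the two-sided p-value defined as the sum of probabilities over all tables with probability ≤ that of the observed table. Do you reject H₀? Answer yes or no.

reject H₀: no

Margins: r₁=8, r₂=16, c₁=14, c₂=10, n=24
p_obs = C(8,3)·C(16,11)/C(24,14); sum pmf over tables with pmf ≤ p_obs
p-value (two-sided) = 0.20380
At α=0.1: p ≥ α → fail to reject H₀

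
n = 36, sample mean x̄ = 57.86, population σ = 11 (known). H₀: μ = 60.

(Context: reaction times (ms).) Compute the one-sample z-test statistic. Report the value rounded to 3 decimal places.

SE = σ/√n = 11/√36 = 1.8333
z = (x̄−μ₀)/SE = (57.86−60)/1.8333 = -1.1673

test statistic = -1.167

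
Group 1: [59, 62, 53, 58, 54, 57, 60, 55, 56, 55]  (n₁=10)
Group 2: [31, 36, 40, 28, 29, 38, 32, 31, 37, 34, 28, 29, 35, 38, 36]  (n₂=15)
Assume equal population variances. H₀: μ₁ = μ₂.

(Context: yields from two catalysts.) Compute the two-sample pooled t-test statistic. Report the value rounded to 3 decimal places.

test statistic = 15.930

x̄₁=56.900, s₁=2.846, n₁=10
x̄₂=33.467, s₂=4.015, n₂=15
s_p² = [9·2.846² + 14·4.015²]/23 = 12.9841
SE = √(s_p²·(1/10+1/15)) = 1.4711
t = (56.900−33.467)/1.4711 = 15.9296
df = 23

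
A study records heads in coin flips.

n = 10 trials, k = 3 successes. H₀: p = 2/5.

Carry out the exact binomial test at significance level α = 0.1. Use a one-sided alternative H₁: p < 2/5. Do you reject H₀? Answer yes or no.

reject H₀: no

Exact binomial: n=10, k=3, p₀=2/5=0.4000
P(X≤3) from Σ C(n,i)·p₀^i·(1−p₀)^(n−i)
p-value (one-sided, H₁ less) = 0.38228
At α=0.1: p ≥ α → fail to reject H₀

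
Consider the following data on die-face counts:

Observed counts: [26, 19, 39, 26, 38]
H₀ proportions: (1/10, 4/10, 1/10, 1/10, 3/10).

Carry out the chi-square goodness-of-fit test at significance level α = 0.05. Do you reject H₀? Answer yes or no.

reject H₀: yes

n = 148; E_i = n·p_i = [14.80, 59.20, 14.80, 14.80, 44.40]
χ² = (26−14.80)²/14.80 + (19−59.20)²/59.20 + (39−14.80)²/14.80 + (26−14.80)²/14.80 + (38−44.40)²/44.40 = 84.7421
df = 4
p-value (upper-tail) = 0.00000
At α=0.05: p < α → reject H₀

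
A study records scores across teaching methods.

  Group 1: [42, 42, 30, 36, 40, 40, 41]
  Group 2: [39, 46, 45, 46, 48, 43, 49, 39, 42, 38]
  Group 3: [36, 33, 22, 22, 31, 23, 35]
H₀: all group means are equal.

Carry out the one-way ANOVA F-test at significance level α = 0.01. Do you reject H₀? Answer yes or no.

reject H₀: yes

Group means [38.71, 43.50, 28.86], grand mean 37.833
SSB = Σnᵢ(x̄ᵢ−x̄)² = 890.548; SSW = ΣΣ(x−x̄ᵢ)² = 490.786
MSB = 890.548/2 = 445.2738; MSW = 490.786/21 = 23.3707
F = MSB/MSW = 19.0526
df = (2, 21)
p-value (upper-tail) = 0.00002
At α=0.01: p < α → reject H₀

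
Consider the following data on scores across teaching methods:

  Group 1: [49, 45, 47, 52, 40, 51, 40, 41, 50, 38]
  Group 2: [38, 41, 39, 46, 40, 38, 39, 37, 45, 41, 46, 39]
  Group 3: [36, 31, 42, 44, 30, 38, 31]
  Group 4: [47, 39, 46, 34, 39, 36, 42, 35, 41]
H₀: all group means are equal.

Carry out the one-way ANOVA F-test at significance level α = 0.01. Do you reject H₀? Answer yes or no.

reject H₀: yes

Group means [45.30, 40.75, 36.00, 39.89], grand mean 40.868
SSB = Σnᵢ(x̄ᵢ−x̄)² = 371.103; SSW = ΣΣ(x−x̄ᵢ)² = 715.239
MSB = 371.103/3 = 123.7011; MSW = 715.239/34 = 21.0364
F = MSB/MSW = 5.8803
df = (3, 34)
p-value (upper-tail) = 0.00240
At α=0.01: p < α → reject H₀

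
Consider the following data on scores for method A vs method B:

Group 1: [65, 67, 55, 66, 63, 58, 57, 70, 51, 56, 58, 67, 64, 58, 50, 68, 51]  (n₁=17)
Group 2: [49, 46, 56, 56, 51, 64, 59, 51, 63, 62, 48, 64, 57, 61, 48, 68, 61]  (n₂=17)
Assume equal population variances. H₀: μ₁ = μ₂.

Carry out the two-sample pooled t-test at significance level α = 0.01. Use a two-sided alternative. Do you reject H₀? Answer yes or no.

reject H₀: no

x̄₁=60.235, s₁=6.476, n₁=17
x̄₂=56.706, s₂=6.780, n₂=17
s_p² = [16·6.476² + 16·6.780²]/32 = 43.9559
SE = √(s_p²·(1/17+1/17)) = 2.2740
t = (60.235−56.706)/2.2740 = 1.5520
df = 32
p-value (two-sided) = 0.13049
At α=0.01: p ≥ α → fail to reject H₀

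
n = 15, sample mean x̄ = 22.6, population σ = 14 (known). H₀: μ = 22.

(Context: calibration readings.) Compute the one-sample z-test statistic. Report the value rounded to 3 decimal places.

test statistic = 0.166

SE = σ/√n = 14/√15 = 3.6148
z = (x̄−μ₀)/SE = (22.6−22)/3.6148 = 0.1660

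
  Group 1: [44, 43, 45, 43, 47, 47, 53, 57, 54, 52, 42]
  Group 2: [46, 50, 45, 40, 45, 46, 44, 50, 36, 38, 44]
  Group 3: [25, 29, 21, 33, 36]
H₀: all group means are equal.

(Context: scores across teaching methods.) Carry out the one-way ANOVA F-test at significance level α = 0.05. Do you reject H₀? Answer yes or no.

Group means [47.91, 44.00, 28.80], grand mean 42.778
SSB = Σnᵢ(x̄ᵢ−x̄)² = 1282.958; SSW = ΣΣ(x−x̄ᵢ)² = 613.709
MSB = 1282.958/2 = 641.4788; MSW = 613.709/24 = 25.5712
F = MSB/MSW = 25.0860
df = (2, 24)
p-value (upper-tail) = 0.00000
At α=0.05: p < α → reject H₀

reject H₀: yes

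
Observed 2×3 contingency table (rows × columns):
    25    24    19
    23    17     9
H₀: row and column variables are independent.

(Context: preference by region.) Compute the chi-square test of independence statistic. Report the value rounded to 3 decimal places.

Row totals [68, 49], col totals [48, 41, 28], n=117
χ² = (25−27.90)²/27.90 + (24−23.83)²/23.83 + (19−16.27)²/16.27 + (23−20.10)²/20.10 + (17−17.17)²/17.17 + (9−11.73)²/11.73 = 1.8122
df = 2

test statistic = 1.812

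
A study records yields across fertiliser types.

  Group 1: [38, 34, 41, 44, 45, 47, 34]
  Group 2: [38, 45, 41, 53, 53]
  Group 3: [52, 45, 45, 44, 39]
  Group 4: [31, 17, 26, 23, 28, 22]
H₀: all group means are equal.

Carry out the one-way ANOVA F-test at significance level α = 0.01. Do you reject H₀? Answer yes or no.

Group means [40.43, 46.00, 45.00, 24.50], grand mean 38.478
SSB = Σnᵢ(x̄ᵢ−x̄)² = 1694.525; SSW = ΣΣ(x−x̄ᵢ)² = 561.214
MSB = 1694.525/3 = 564.8416; MSW = 561.214/19 = 29.5376
F = MSB/MSW = 19.1228
df = (3, 19)
p-value (upper-tail) = 0.00001
At α=0.01: p < α → reject H₀

reject H₀: yes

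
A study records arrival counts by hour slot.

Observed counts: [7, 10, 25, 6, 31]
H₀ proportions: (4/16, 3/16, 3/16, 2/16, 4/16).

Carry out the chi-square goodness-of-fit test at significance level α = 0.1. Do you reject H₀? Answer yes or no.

reject H₀: yes

n = 79; E_i = n·p_i = [19.75, 14.81, 14.81, 9.88, 19.75]
χ² = (7−19.75)²/19.75 + (10−14.81)²/14.81 + (25−14.81)²/14.81 + (6−9.88)²/9.88 + (31−19.75)²/19.75 = 24.7300
df = 4
p-value (upper-tail) = 0.00006
At α=0.1: p < α → reject H₀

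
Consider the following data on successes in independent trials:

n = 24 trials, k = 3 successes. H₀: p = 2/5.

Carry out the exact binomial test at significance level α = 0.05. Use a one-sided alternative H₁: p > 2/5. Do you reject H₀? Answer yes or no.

reject H₀: no

Exact binomial: n=24, k=3, p₀=2/5=0.4000
P(X≥3) from Σ C(n,i)·p₀^i·(1−p₀)^(n−i)
p-value (one-sided, H₁ greater) = 0.99934
At α=0.05: p ≥ α → fail to reject H₀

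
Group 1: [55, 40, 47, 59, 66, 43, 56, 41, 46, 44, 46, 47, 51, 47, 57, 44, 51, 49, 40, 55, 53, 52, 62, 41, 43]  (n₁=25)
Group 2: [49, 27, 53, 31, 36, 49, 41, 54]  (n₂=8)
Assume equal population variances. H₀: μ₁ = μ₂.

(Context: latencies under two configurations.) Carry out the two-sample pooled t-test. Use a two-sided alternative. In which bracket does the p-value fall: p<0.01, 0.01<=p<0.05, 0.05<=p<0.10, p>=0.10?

x̄₁=49.400, s₁=7.112, n₁=25
x̄₂=42.500, s₂=10.309, n₂=8
s_p² = [24·7.112² + 7·10.309²]/31 = 63.1613
SE = √(s_p²·(1/25+1/8)) = 3.2283
t = (49.400−42.500)/3.2283 = 2.1374
df = 31
p-value (two-sided) = 0.04056
→ bracket: 0.01<=p<0.05

p-value bracket: 0.01<=p<0.05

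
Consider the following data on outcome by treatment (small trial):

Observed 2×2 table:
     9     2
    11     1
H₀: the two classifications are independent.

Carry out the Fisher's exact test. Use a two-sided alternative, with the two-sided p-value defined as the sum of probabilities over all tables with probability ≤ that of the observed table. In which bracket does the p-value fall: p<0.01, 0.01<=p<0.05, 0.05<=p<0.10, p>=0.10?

p-value bracket: p>=0.10

Margins: r₁=11, r₂=12, c₁=20, c₂=3, n=23
p_obs = C(11,9)·C(12,11)/C(23,20); sum pmf over tables with pmf ≤ p_obs
p-value (two-sided) = 0.59006
→ bracket: p>=0.10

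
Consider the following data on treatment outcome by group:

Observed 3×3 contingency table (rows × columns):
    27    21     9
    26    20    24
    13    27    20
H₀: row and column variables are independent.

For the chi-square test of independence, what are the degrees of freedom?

df = (r−1)(c−1) = (3−1)·(3−1) = 4

degrees of freedom = 4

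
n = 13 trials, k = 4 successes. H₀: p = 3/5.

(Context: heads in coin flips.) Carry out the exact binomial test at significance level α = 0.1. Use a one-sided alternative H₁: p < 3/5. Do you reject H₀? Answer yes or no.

reject H₀: yes

Exact binomial: n=13, k=4, p₀=3/5=0.6000
P(X≤4) from Σ C(n,i)·p₀^i·(1−p₀)^(n−i)
p-value (one-sided, H₁ less) = 0.03208
At α=0.1: p < α → reject H₀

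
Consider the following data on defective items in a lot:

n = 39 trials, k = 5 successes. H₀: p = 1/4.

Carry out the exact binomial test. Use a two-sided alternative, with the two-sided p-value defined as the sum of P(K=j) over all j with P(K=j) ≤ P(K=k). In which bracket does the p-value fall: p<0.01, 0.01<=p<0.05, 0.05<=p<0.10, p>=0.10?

Exact binomial: n=39, k=5, p₀=1/4=0.2500
P(X=j) = C(n,j)·p₀^j·(1−p₀)^(n−j); p = Σ P(X=j) over j with P(X=j) ≤ P(X=5)
p-value (two-sided) = 0.09508
→ bracket: 0.05<=p<0.10

p-value bracket: 0.05<=p<0.10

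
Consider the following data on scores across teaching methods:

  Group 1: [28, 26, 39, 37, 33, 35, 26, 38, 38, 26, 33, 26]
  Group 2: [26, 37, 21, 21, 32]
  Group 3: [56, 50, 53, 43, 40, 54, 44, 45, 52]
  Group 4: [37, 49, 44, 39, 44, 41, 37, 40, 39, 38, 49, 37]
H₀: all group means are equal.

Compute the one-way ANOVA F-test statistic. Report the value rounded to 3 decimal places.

test statistic = 24.269

Group means [32.08, 27.40, 48.56, 41.17], grand mean 38.237
SSB = Σnᵢ(x̄ᵢ−x̄)² = 2102.863; SSW = ΣΣ(x−x̄ᵢ)² = 982.006
MSB = 2102.863/3 = 700.9543; MSW = 982.006/34 = 28.8825
F = MSB/MSW = 24.2692
df = (3, 34)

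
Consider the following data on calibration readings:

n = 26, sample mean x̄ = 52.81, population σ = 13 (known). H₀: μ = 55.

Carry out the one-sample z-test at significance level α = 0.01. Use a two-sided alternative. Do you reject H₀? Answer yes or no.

SE = σ/√n = 13/√26 = 2.5495
z = (x̄−μ₀)/SE = (52.81−55)/2.5495 = -0.8590
p-value (two-sided) = 0.39035
At α=0.01: p ≥ α → fail to reject H₀

reject H₀: no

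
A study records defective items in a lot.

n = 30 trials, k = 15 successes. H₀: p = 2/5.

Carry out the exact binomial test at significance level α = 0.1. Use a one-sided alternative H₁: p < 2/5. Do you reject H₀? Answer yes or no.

reject H₀: no

Exact binomial: n=30, k=15, p₀=2/5=0.4000
P(X≤15) from Σ C(n,i)·p₀^i·(1−p₀)^(n−i)
p-value (one-sided, H₁ less) = 0.90294
At α=0.1: p ≥ α → fail to reject H₀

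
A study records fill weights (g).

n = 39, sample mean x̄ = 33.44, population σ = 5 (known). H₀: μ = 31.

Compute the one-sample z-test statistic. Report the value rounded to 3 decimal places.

SE = σ/√n = 5/√39 = 0.8006
z = (x̄−μ₀)/SE = (33.44−31)/0.8006 = 3.0476

test statistic = 3.048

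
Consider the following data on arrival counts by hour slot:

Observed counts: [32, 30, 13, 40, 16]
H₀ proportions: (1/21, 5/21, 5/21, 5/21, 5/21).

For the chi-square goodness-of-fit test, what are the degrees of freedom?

df = k − 1 = 5 − 1 = 4

degrees of freedom = 4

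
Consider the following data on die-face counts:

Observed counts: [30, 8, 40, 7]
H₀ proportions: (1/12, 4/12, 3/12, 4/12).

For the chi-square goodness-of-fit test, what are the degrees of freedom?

degrees of freedom = 3

df = k − 1 = 4 − 1 = 3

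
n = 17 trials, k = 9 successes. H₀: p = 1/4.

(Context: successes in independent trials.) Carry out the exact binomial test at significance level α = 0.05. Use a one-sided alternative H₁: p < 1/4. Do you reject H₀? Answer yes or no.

Exact binomial: n=17, k=9, p₀=1/4=0.2500
P(X≤9) from Σ C(n,i)·p₀^i·(1−p₀)^(n−i)
p-value (one-sided, H₁ less) = 0.99690
At α=0.05: p ≥ α → fail to reject H₀

reject H₀: no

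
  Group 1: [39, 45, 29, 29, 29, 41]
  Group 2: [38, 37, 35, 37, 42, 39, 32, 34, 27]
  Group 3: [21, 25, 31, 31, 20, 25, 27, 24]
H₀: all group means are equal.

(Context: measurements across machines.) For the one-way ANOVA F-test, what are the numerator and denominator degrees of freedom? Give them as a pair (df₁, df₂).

degrees of freedom = [2, 20]

k = 3 groups, N = 23 total
df = (k−1, N−k) = (3−1, 23−3) = (2, 20)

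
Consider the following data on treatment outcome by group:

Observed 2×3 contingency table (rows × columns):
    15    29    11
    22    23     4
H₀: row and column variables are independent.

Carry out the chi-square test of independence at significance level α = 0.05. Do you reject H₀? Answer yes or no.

reject H₀: no

Row totals [55, 49], col totals [37, 52, 15], n=104
χ² = (15−19.57)²/19.57 + (29−27.50)²/27.50 + (11−7.93)²/7.93 + (22−17.43)²/17.43 + (23−24.50)²/24.50 + (4−7.07)²/7.07 = 4.9536
df = 2
p-value (upper-tail) = 0.08401
At α=0.05: p ≥ α → fail to reject H₀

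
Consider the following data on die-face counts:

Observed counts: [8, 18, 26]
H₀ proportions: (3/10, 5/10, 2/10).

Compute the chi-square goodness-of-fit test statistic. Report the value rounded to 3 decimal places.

test statistic = 29.564

n = 52; E_i = n·p_i = [15.60, 26.00, 10.40]
χ² = (8−15.60)²/15.60 + (18−26.00)²/26.00 + (26−10.40)²/10.40 = 29.5641
df = 2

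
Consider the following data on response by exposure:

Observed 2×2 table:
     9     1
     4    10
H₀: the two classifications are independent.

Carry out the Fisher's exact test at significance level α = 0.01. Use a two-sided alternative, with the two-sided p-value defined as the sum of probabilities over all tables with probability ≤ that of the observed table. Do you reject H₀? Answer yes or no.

Margins: r₁=10, r₂=14, c₁=13, c₂=11, n=24
p_obs = C(10,9)·C(14,4)/C(24,13); sum pmf over tables with pmf ≤ p_obs
p-value (two-sided) = 0.00453
At α=0.01: p < α → reject H₀

reject H₀: yes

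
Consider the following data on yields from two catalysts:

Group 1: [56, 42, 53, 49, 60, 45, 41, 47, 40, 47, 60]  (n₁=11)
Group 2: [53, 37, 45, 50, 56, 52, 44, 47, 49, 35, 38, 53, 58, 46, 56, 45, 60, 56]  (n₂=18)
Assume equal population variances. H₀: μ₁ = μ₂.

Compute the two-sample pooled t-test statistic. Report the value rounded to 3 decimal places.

x̄₁=49.091, s₁=7.245, n₁=11
x̄₂=48.889, s₂=7.364, n₂=18
s_p² = [10·7.245² + 17·7.364²]/27 = 53.5810
SE = √(s_p²·(1/11+1/18)) = 2.8014
t = (49.091−48.889)/2.8014 = 0.0721
df = 27

test statistic = 0.072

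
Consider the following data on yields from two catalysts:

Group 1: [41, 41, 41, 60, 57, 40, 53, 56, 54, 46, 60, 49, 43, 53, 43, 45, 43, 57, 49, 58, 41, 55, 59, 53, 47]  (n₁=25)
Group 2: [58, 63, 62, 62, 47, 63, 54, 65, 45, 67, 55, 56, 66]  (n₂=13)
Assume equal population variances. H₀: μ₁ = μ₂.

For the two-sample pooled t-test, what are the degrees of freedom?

degrees of freedom = 36

df = n₁ + n₂ − 2 = 25 + 13 − 2 = 36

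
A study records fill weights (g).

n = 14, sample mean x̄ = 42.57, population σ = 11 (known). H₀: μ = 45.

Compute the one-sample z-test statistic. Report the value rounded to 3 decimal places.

test statistic = -0.827

SE = σ/√n = 11/√14 = 2.9399
z = (x̄−μ₀)/SE = (42.57−45)/2.9399 = -0.8266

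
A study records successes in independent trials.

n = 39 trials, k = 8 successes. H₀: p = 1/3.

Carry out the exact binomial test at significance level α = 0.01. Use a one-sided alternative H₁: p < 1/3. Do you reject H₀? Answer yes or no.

Exact binomial: n=39, k=8, p₀=1/3=0.3333
P(X≤8) from Σ C(n,i)·p₀^i·(1−p₀)^(n−i)
p-value (one-sided, H₁ less) = 0.05914
At α=0.01: p ≥ α → fail to reject H₀

reject H₀: no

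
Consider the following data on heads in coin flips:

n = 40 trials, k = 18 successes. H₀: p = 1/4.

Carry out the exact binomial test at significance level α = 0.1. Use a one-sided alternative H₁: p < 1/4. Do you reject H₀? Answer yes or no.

Exact binomial: n=40, k=18, p₀=1/4=0.2500
P(X≤18) from Σ C(n,i)·p₀^i·(1−p₀)^(n−i)
p-value (one-sided, H₁ less) = 0.99829
At α=0.1: p ≥ α → fail to reject H₀

reject H₀: no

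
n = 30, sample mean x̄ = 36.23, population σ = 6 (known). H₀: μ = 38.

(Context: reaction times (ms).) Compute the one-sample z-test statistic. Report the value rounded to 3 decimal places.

SE = σ/√n = 6/√30 = 1.0954
z = (x̄−μ₀)/SE = (36.23−38)/1.0954 = -1.6158

test statistic = -1.616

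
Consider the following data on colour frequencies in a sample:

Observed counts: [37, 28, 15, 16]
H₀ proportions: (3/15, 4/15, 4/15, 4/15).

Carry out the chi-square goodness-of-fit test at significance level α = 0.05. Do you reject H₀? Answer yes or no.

n = 96; E_i = n·p_i = [19.20, 25.60, 25.60, 25.60]
χ² = (37−19.20)²/19.20 + (28−25.60)²/25.60 + (15−25.60)²/25.60 + (16−25.60)²/25.60 = 24.7161
df = 3
p-value (upper-tail) = 0.00002
At α=0.05: p < α → reject H₀

reject H₀: yes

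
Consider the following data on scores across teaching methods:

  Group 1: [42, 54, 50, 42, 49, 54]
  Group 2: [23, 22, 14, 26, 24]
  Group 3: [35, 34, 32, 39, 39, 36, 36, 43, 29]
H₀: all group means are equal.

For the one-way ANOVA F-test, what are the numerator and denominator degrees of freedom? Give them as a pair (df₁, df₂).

degrees of freedom = [2, 17]

k = 3 groups, N = 20 total
df = (k−1, N−k) = (3−1, 20−3) = (2, 17)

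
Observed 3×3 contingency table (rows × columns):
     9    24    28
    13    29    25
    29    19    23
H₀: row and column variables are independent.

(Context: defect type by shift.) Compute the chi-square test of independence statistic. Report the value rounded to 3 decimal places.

test statistic = 14.675

Row totals [61, 67, 71], col totals [51, 72, 76], n=199
χ² = (9−15.63)²/15.63 + (24−22.07)²/22.07 + (28−23.30)²/23.30 + (13−17.17)²/17.17 + (29−24.24)²/24.24 + (25−25.59)²/25.59 + (29−18.20)²/18.20 + (19−25.69)²/25.69 + (23−27.12)²/27.12 = 14.6747
df = 4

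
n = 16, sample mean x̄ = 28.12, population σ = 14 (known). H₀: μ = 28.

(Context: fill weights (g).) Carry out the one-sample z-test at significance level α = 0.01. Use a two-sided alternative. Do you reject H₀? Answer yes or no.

SE = σ/√n = 14/√16 = 3.5000
z = (x̄−μ₀)/SE = (28.12−28)/3.5000 = 0.0343
p-value (two-sided) = 0.97265
At α=0.01: p ≥ α → fail to reject H₀

reject H₀: no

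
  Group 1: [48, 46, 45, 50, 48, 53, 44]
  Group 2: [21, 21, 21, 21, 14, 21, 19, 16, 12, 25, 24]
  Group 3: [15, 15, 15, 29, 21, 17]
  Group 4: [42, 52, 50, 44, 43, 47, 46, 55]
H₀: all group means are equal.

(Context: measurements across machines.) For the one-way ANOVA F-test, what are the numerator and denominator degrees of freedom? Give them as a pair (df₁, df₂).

k = 4 groups, N = 32 total
df = (k−1, N−k) = (4−1, 32−4) = (3, 28)

degrees of freedom = [3, 28]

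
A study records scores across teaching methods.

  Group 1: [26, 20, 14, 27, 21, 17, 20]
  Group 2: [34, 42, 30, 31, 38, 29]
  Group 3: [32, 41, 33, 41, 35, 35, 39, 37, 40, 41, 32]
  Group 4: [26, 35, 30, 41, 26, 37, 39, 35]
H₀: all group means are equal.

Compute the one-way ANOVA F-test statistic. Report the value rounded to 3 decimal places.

test statistic = 18.085

Group means [20.71, 34.00, 36.91, 33.62], grand mean 32.000
SSB = Σnᵢ(x̄ᵢ−x̄)² = 1201.787; SSW = ΣΣ(x−x̄ᵢ)² = 620.213
MSB = 1201.787/3 = 400.5958; MSW = 620.213/28 = 22.1505
F = MSB/MSW = 18.0852
df = (3, 28)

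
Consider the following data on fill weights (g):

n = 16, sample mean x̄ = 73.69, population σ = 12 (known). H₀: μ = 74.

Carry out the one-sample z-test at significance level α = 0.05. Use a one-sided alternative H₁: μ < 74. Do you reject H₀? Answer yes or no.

reject H₀: no

SE = σ/√n = 12/√16 = 3.0000
z = (x̄−μ₀)/SE = (73.69−74)/3.0000 = -0.1033
p-value (one-sided, H₁ less) = 0.45885
At α=0.05: p ≥ α → fail to reject H₀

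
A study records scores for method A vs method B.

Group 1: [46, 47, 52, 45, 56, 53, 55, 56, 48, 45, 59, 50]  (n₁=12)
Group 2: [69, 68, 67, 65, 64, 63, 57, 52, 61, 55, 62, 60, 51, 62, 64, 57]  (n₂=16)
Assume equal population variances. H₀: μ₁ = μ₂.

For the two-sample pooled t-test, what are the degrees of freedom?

df = n₁ + n₂ − 2 = 12 + 16 − 2 = 26

degrees of freedom = 26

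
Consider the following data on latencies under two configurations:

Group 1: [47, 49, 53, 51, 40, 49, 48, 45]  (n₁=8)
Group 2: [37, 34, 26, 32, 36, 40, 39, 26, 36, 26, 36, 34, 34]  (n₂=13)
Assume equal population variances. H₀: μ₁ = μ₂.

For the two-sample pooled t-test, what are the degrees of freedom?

df = n₁ + n₂ − 2 = 8 + 13 − 2 = 19

degrees of freedom = 19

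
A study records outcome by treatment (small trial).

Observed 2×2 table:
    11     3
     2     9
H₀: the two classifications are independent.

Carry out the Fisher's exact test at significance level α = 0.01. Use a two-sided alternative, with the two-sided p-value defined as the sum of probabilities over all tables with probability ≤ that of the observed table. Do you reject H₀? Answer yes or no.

Margins: r₁=14, r₂=11, c₁=13, c₂=12, n=25
p_obs = C(14,11)·C(11,2)/C(25,13); sum pmf over tables with pmf ≤ p_obs
p-value (two-sided) = 0.00483
At α=0.01: p < α → reject H₀

reject H₀: yes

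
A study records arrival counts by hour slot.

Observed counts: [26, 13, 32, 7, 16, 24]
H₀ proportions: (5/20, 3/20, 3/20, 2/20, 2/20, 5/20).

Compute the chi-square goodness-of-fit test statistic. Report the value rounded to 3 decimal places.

test statistic = 17.689

n = 118; E_i = n·p_i = [29.50, 17.70, 17.70, 11.80, 11.80, 29.50]
χ² = (26−29.50)²/29.50 + (13−17.70)²/17.70 + (32−17.70)²/17.70 + (7−11.80)²/11.80 + (16−11.80)²/11.80 + (24−29.50)²/29.50 = 17.6893
df = 5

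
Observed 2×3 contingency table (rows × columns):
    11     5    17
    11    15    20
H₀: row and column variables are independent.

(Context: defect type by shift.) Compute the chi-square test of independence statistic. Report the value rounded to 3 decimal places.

test statistic = 3.190

Row totals [33, 46], col totals [22, 20, 37], n=79
χ² = (11−9.19)²/9.19 + (5−8.35)²/8.35 + (17−15.46)²/15.46 + (11−12.81)²/12.81 + (15−11.65)²/11.65 + (20−21.54)²/21.54 = 3.1904
df = 2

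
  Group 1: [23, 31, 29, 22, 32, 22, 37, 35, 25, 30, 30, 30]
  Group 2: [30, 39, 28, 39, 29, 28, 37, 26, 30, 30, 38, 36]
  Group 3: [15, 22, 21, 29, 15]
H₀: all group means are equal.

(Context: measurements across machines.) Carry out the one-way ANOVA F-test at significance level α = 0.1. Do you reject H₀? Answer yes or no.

reject H₀: yes

Group means [28.83, 32.50, 20.40], grand mean 28.897
SSB = Σnᵢ(x̄ᵢ−x̄)² = 516.823; SSW = ΣΣ(x−x̄ᵢ)² = 661.867
MSB = 516.823/2 = 258.4115; MSW = 661.867/26 = 25.4564
F = MSB/MSW = 10.1511
df = (2, 26)
p-value (upper-tail) = 0.00055
At α=0.1: p < α → reject H₀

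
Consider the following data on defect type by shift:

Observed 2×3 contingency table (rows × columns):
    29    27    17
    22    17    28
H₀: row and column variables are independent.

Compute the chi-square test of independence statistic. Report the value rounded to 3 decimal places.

Row totals [73, 67], col totals [51, 44, 45], n=140
χ² = (29−26.59)²/26.59 + (27−22.94)²/22.94 + (17−23.46)²/23.46 + (22−24.41)²/24.41 + (17−21.06)²/21.06 + (28−21.54)²/21.54 = 5.6757
df = 2

test statistic = 5.676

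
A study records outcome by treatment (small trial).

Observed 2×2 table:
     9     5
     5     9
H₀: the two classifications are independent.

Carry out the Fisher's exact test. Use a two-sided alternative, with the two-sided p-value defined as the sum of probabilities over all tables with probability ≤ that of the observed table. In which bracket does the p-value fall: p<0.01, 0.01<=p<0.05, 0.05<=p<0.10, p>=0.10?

Margins: r₁=14, r₂=14, c₁=14, c₂=14, n=28
p_obs = C(14,9)·C(14,5)/C(28,14); sum pmf over tables with pmf ≤ p_obs
p-value (two-sided) = 0.25680
→ bracket: p>=0.10

p-value bracket: p>=0.10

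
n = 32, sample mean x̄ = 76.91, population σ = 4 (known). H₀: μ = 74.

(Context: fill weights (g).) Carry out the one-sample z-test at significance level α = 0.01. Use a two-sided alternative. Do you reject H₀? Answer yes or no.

SE = σ/√n = 4/√32 = 0.7071
z = (x̄−μ₀)/SE = (76.91−74)/0.7071 = 4.1154
p-value (two-sided) = 0.00004
At α=0.01: p < α → reject H₀

reject H₀: yes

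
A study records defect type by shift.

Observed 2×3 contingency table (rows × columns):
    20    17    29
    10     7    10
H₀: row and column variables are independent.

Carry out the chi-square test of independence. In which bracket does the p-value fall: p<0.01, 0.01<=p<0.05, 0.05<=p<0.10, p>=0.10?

Row totals [66, 27], col totals [30, 24, 39], n=93
χ² = (20−21.29)²/21.29 + (17−17.03)²/17.03 + (29−27.68)²/27.68 + (10−8.71)²/8.71 + (7−6.97)²/6.97 + (10−11.32)²/11.32 = 0.4873
df = 2
p-value (upper-tail) = 0.78378
→ bracket: p>=0.10

p-value bracket: p>=0.10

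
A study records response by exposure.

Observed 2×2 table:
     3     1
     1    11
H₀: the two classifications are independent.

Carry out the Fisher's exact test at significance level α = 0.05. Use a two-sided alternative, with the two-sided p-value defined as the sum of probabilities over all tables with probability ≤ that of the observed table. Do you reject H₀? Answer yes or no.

Margins: r₁=4, r₂=12, c₁=4, c₂=12, n=16
p_obs = C(4,3)·C(12,1)/C(16,4); sum pmf over tables with pmf ≤ p_obs
p-value (two-sided) = 0.02692
At α=0.05: p < α → reject H₀

reject H₀: yes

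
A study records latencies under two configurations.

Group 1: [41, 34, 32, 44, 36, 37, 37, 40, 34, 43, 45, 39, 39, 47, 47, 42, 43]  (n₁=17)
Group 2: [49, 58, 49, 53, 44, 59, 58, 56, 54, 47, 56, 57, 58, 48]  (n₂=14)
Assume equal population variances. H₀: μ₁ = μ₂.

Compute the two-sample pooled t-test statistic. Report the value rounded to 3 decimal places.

x̄₁=40.000, s₁=4.569, n₁=17
x̄₂=53.286, s₂=4.953, n₂=14
s_p² = [16·4.569² + 13·4.953²]/29 = 22.5123
SE = √(s_p²·(1/17+1/14)) = 1.7124
t = (40.000−53.286)/1.7124 = -7.7586
df = 29

test statistic = -7.759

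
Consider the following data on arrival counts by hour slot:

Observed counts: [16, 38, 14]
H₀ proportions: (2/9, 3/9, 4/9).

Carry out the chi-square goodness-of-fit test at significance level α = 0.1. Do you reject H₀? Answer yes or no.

n = 68; E_i = n·p_i = [15.11, 22.67, 30.22]
χ² = (16−15.11)²/15.11 + (38−22.67)²/22.67 + (14−30.22)²/30.22 = 19.1324
df = 2
p-value (upper-tail) = 0.00007
At α=0.1: p < α → reject H₀

reject H₀: yes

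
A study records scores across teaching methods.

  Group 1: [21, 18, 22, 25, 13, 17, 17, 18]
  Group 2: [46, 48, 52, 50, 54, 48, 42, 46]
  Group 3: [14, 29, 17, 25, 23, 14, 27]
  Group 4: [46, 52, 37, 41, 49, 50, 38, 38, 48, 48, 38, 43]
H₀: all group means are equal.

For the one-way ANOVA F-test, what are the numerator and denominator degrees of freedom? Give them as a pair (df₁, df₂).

k = 4 groups, N = 35 total
df = (k−1, N−k) = (4−1, 35−4) = (3, 31)

degrees of freedom = [3, 31]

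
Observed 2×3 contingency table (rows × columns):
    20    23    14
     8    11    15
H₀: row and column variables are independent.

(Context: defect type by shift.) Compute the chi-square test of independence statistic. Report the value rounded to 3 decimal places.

Row totals [57, 34], col totals [28, 34, 29], n=91
χ² = (20−17.54)²/17.54 + (23−21.30)²/21.30 + (14−18.16)²/18.16 + (8−10.46)²/10.46 + (11−12.70)²/12.70 + (15−10.84)²/10.84 = 3.8451
df = 2

test statistic = 3.845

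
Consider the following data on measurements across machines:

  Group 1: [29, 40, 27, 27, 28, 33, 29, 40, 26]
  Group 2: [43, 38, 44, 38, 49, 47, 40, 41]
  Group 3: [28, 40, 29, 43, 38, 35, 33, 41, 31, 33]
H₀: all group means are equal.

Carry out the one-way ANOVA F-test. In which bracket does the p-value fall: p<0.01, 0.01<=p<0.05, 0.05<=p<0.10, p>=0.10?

p-value bracket: p<0.01

Group means [31.00, 42.50, 35.10], grand mean 35.926
SSB = Σnᵢ(x̄ᵢ−x̄)² = 570.952; SSW = ΣΣ(x−x̄ᵢ)² = 596.900
MSB = 570.952/2 = 285.4759; MSW = 596.900/24 = 24.8708
F = MSB/MSW = 11.4783
df = (2, 24)
p-value (upper-tail) = 0.00032
→ bracket: p<0.01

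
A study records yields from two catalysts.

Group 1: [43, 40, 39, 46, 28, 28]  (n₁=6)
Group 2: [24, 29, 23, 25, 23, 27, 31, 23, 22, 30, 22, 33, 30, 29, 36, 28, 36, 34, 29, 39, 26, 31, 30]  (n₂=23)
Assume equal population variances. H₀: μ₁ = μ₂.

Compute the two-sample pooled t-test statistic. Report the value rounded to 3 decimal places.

test statistic = 3.461

x̄₁=37.333, s₁=7.633, n₁=6
x̄₂=28.696, s₂=4.809, n₂=23
s_p² = [5·7.633² + 22·4.809²]/27 = 29.6371
SE = √(s_p²·(1/6+1/23)) = 2.4956
t = (37.333−28.696)/2.4956 = 3.4611
df = 27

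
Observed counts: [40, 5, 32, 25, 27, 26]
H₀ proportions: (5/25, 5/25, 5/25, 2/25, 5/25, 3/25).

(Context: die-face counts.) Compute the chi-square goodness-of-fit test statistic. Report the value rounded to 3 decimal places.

test statistic = 40.715

n = 155; E_i = n·p_i = [31.00, 31.00, 31.00, 12.40, 31.00, 18.60]
χ² = (40−31.00)²/31.00 + (5−31.00)²/31.00 + (32−31.00)²/31.00 + (25−12.40)²/12.40 + (27−31.00)²/31.00 + (26−18.60)²/18.60 = 40.7151
df = 5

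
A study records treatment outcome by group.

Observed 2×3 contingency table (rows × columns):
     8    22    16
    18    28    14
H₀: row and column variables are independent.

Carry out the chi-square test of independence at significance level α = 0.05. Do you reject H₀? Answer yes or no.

reject H₀: no

Row totals [46, 60], col totals [26, 50, 30], n=106
χ² = (8−11.28)²/11.28 + (22−21.70)²/21.70 + (16−13.02)²/13.02 + (18−14.72)²/14.72 + (28−28.30)²/28.30 + (14−16.98)²/16.98 = 2.9010
df = 2
p-value (upper-tail) = 0.23445
At α=0.05: p ≥ α → fail to reject H₀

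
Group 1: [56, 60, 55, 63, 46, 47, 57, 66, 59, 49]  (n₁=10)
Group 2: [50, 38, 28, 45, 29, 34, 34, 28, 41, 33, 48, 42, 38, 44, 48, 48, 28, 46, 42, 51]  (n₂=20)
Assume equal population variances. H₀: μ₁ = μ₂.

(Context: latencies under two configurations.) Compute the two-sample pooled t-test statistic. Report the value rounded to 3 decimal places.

test statistic = 5.507

x̄₁=55.800, s₁=6.713, n₁=10
x̄₂=39.750, s₂=7.880, n₂=20
s_p² = [9·6.713² + 19·7.880²]/28 = 56.6196
SE = √(s_p²·(1/10+1/20)) = 2.9143
t = (55.800−39.750)/2.9143 = 5.5074
df = 28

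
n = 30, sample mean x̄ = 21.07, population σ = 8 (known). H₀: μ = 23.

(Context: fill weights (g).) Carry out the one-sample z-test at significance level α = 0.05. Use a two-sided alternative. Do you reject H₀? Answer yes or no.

SE = σ/√n = 8/√30 = 1.4606
z = (x̄−μ₀)/SE = (21.07−23)/1.4606 = -1.3214
p-value (two-sided) = 0.18637
At α=0.05: p ≥ α → fail to reject H₀

reject H₀: no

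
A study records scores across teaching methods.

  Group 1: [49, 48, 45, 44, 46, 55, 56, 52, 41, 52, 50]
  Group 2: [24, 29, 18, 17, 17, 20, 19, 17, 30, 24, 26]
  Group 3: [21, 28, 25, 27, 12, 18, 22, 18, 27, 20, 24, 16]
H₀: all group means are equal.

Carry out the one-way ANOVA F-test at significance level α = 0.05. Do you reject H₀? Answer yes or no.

Group means [48.91, 21.91, 21.50], grand mean 30.500
SSB = Σnᵢ(x̄ᵢ−x̄)² = 5511.682; SSW = ΣΣ(x−x̄ᵢ)² = 728.818
MSB = 5511.682/2 = 2755.8409; MSW = 728.818/31 = 23.5103
F = MSB/MSW = 117.2186
df = (2, 31)
p-value (upper-tail) = 0.00000
At α=0.05: p < α → reject H₀

reject H₀: yes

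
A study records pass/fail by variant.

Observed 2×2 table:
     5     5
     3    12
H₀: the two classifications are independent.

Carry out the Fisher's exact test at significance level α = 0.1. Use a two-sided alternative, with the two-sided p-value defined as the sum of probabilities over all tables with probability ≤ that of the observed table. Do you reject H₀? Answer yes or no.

Margins: r₁=10, r₂=15, c₁=8, c₂=17, n=25
p_obs = C(10,5)·C(15,3)/C(25,8); sum pmf over tables with pmf ≤ p_obs
p-value (two-sided) = 0.19355
At α=0.1: p ≥ α → fail to reject H₀

reject H₀: no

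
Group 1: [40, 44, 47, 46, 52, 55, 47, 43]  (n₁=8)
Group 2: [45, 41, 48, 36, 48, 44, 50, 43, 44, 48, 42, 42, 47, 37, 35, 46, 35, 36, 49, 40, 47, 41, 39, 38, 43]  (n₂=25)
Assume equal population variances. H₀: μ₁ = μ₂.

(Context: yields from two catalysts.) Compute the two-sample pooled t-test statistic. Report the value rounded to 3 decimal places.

x̄₁=46.750, s₁=4.833, n₁=8
x̄₂=42.560, s₂=4.673, n₂=25
s_p² = [7·4.833² + 24·4.673²]/31 = 22.1826
SE = √(s_p²·(1/8+1/25)) = 1.9131
t = (46.750−42.560)/1.9131 = 2.1901
df = 31

test statistic = 2.190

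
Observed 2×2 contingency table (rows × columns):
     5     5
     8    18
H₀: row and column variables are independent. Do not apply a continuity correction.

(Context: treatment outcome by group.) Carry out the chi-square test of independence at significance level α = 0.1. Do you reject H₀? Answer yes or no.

Row totals [10, 26], col totals [13, 23], n=36
χ² = (5−3.61)²/3.61 + (5−6.39)²/6.39 + (8−9.39)²/9.39 + (18−16.61)²/16.61 = 1.1577
df = 1
p-value (upper-tail) = 0.28194
At α=0.1: p ≥ α → fail to reject H₀

reject H₀: no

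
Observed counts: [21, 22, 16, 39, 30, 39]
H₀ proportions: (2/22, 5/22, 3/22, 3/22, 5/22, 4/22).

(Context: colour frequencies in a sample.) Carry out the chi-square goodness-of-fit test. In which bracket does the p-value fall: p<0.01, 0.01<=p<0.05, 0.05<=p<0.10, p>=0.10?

p-value bracket: p<0.01

n = 167; E_i = n·p_i = [15.18, 37.95, 22.77, 22.77, 37.95, 30.36]
χ² = (21−15.18)²/15.18 + (22−37.95)²/37.95 + (16−22.77)²/22.77 + (39−22.77)²/22.77 + (30−37.95)²/37.95 + (39−30.36)²/30.36 = 26.6373
df = 5
p-value (upper-tail) = 0.00007
→ bracket: p<0.01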